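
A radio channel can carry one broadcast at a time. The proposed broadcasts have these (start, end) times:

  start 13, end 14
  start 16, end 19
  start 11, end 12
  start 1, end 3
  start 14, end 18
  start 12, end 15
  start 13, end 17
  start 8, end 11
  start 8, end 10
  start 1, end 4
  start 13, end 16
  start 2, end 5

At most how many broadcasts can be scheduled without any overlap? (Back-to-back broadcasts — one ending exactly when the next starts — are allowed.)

5

Sort by end time and greedily take each interval whose start is ≥ the last chosen end.
By end time: (1,3), (1,4), (2,5), (8,10), (8,11), (11,12), (13,14), (12,15), (13,16), (13,17), (14,18), (16,19).
Pick (1,3); next start ≥ 3 → (8,10); next start ≥ 10 → (11,12); next start ≥ 12 → (13,14); next start ≥ 14 → (14,18).
Selected 5 broadcasts.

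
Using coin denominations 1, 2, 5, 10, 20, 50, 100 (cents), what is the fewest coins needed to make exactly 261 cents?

261 − 2×100→61 − 1×50→11 − 1×10→1 − 1×1→0
Total coins = 2 + 1 + 1 + 1 = 5

5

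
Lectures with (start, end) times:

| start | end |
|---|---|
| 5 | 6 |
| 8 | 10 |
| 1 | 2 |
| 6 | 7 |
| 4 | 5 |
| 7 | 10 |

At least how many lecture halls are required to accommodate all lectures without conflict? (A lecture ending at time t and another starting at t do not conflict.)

2

Count concurrent intervals with a sweep; the peak is the room count.
starts: [1, 4, 5, 6, 7, 8]
ends:   [2, 5, 6, 7, 10, 10]
s1→1 e2→0 s4→1 e5→0 s5→1 e6→0 s6→1 e7→0 s7→1 s8→2  — peak 2.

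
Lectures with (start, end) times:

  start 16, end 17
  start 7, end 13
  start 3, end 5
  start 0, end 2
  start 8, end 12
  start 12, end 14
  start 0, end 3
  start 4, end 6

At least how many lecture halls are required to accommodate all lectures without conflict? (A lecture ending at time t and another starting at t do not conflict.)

The answer is the maximum number of intervals overlapping at any instant.
starts: [0, 0, 3, 4, 7, 8, 12, 16]
ends:   [2, 3, 5, 6, 12, 13, 14, 17]
s0→1 s0→2  — peak 2.

2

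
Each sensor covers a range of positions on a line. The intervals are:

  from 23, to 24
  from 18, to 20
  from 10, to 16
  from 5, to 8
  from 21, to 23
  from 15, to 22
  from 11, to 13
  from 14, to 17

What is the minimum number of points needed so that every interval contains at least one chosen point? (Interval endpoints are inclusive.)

5

Process intervals by earliest right end; each time one isn't hit yet, stab at its right endpoint.
By right end: [5,8]  [11,13]  [10,16]  [14,17]  [18,20]  [15,22]  [21,23]  [23,24]
[5,8] uncovered → point at 8; [11,13] uncovered → point at 13; [14,17] uncovered → point at 17; [18,20] uncovered → point at 20; [21,23] uncovered → point at 23.
Points: 8, 13, 17, 20, 23 (5 total).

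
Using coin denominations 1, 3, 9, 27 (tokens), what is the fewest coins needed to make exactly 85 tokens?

Greedy: take as many of the largest coin as possible, then repeat with the remainder.
85 = 3×27 + 1×3 + 1×1
Total coins = 3 + 1 + 1 = 5

5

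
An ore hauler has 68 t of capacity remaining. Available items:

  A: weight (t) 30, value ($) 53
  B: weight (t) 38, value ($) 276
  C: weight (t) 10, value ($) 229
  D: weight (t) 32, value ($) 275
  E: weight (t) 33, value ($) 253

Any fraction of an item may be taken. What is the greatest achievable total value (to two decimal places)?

703.33

Sort by value per unit weight and fill in that order.
Ratios (sorted): C 22.90, D 8.59, E 7.67, B 7.26, A 1.77
take C (10 @ 229); take D (32 @ 275); take 26/33 of E → 199.33. Capacity used 68/68.
Total value = 703.33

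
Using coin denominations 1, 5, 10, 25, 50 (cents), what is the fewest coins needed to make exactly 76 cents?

76 = 1×50 + 1×25 + 1×1
Total coins = 1 + 1 + 1 = 3

3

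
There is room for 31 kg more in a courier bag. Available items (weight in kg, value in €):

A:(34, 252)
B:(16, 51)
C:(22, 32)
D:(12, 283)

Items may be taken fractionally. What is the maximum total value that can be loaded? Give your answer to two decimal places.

423.82

Sort by value per unit weight and fill in that order.
Ratios (sorted): D 23.58, A 7.41, B 3.19, C 1.45
take D (12 @ 283); take 19/34 of A → 140.82. Capacity used 31/31.
Total value = 423.82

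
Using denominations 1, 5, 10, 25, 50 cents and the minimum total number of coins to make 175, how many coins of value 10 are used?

Greedy: take as many of the largest coin as possible, then repeat with the remainder.
175 − 3×50→25 − 1×25→0
Count of 10: 0

0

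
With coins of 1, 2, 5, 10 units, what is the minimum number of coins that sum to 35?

4

35 − 3×10→5 − 1×5→0
Total coins = 3 + 1 = 4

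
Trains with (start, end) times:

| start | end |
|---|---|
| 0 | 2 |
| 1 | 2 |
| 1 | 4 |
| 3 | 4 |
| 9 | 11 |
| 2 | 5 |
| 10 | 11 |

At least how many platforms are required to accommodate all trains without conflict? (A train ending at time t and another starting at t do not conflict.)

3

Events (time:±→running): 0:+→1 1:+→2 1:+→3 … peak 3.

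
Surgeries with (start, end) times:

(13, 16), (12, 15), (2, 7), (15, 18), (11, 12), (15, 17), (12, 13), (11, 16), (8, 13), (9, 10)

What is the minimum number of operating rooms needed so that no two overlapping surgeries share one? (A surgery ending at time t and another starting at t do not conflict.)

4

Count concurrent intervals with a sweep; the peak is the room count.
Events (time:±→running): 2:+→1 7:-→0 8:+→1 9:+→2 10:-→1 11:+→2 11:+→3 12:-→2 12:+→3 12:+→4 … peak 4.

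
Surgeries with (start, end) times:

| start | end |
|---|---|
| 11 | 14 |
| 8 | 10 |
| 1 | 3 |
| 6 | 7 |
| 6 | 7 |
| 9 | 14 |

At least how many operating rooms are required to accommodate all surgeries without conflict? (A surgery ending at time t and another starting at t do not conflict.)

2

The answer is the maximum number of intervals overlapping at any instant.
Events (time:±→running): 1:+→1 3:-→0 6:+→1 6:+→2 … peak 2.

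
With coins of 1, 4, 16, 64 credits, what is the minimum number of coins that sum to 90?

Use the largest denomination that fits, subtract, and repeat.
90 − 1×64→26 − 1×16→10 − 2×4→2 − 2×1→0
Total coins = 1 + 1 + 2 + 2 = 6

6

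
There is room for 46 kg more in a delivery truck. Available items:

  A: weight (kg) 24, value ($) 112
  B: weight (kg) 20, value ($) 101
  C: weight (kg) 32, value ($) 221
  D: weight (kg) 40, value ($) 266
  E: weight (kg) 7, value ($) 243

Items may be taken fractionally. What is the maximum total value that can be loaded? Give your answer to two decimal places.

510.55

Sort by value per unit weight and fill in that order.
Ratios (sorted): E 34.71, C 6.91, D 6.65, B 5.05, A 4.67
take E (7 @ 243); take C (32 @ 221); take 7/40 of D → 46.55. Capacity used 46/46.
Total value = 510.55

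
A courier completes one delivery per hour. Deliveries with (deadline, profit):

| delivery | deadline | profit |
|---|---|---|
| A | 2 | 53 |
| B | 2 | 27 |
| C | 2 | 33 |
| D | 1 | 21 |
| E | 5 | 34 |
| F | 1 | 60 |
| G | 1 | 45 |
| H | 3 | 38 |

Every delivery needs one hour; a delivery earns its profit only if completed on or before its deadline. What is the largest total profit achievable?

185

By profit: F(d1,60), A(d2,53), G(d1,45), H(d3,38), E(d5,34), C(d2,33), B(d2,27), D(d1,21)
F→slot 1; A→slot 2; G skipped; H→slot 3; E→slot 5; C skipped; B skipped; D skipped.
Profit = 60 + 53 + 38 + 34 = 185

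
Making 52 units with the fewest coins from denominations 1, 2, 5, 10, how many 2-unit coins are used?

1

52 = 5×10 + 1×2
Count of 2: 1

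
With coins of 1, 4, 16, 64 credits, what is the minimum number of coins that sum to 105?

6

105 = 1×64 + 2×16 + 2×4 + 1×1
Total coins = 1 + 2 + 2 + 1 = 6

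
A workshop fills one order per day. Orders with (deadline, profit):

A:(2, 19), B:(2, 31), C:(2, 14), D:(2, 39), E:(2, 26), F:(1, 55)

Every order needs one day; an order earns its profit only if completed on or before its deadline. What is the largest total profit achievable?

Take jobs in profit order; each goes to the latest open slot no later than its deadline.
By profit: F(d1,55), D(d2,39), B(d2,31), E(d2,26), A(d2,19), C(d2,14)
F→slot 1; D→slot 2; B skipped; E skipped; A skipped; C skipped.
Profit = 55 + 39 = 94

94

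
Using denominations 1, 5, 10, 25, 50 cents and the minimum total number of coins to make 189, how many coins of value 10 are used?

Greedy: take as many of the largest coin as possible, then repeat with the remainder.
189 − 3×50→39 − 1×25→14 − 1×10→4 − 4×1→0
Count of 10: 1

1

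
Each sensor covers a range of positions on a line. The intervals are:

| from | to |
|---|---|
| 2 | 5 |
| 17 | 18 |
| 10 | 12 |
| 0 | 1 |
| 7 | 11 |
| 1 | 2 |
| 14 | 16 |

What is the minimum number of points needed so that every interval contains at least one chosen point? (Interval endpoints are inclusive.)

5

Sort by right endpoint; whenever an interval is uncovered, place a point at its right end.
Sorted: [0,1] [1,2] [2,5] [7,11] [10,12] [14,16] [17,18]
{[0,1],[1,2]} hit by 1; {[2,5]} hit by 5; {[7,11],[10,12]} hit by 11; {[14,16]} hit by 16; {[17,18]} hit by 18.
Points: 1, 5, 11, 16, 18 (5 total).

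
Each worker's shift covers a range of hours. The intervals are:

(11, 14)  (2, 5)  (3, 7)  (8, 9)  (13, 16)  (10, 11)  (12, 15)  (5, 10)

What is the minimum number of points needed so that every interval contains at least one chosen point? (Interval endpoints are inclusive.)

Process intervals by earliest right end; each time one isn't hit yet, stab at its right endpoint.
Sorted: [2,5] [3,7] [8,9] [5,10] [10,11] [11,14] [12,15] [13,16]
{[2,5],[3,7]} hit by 5; {[8,9],[5,10]} hit by 9; {[10,11],[11,14]} hit by 11; {[12,15],[13,16]} hit by 15.
Points: 5, 9, 11, 15 (4 total).

4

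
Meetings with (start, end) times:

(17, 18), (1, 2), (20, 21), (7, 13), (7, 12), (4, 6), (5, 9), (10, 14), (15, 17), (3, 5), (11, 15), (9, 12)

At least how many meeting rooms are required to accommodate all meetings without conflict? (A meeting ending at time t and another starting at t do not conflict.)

starts: [1, 3, 4, 5, 7, 7, 9, 10, 11, 15, 17, 20]
ends:   [2, 5, 6, 9, 12, 12, 13, 14, 15, 17, 18, 21]
s1→1 e2→0 s3→1 s4→2 e5→1 s5→2 e6→1 s7→2 s7→3 e9→2 s9→3 s10→4 s11→5  — peak 5.

5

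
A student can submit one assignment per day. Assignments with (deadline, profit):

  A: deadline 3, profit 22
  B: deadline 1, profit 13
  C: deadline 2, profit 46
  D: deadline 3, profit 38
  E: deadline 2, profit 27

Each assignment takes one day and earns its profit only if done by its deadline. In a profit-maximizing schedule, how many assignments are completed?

3

By profit: C(d2,46), D(d3,38), E(d2,27), A(d3,22), B(d1,13)
C→slot 2; D→slot 3; E→slot 1; A skipped; B skipped.
3 of 5 scheduled.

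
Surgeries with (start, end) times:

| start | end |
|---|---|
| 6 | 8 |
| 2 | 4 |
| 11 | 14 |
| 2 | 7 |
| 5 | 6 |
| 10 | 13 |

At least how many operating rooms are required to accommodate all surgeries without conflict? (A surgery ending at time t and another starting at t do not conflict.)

starts: [2, 2, 5, 6, 10, 11]
ends:   [4, 6, 7, 8, 13, 14]
s2→1 s2→2  — peak 2.

2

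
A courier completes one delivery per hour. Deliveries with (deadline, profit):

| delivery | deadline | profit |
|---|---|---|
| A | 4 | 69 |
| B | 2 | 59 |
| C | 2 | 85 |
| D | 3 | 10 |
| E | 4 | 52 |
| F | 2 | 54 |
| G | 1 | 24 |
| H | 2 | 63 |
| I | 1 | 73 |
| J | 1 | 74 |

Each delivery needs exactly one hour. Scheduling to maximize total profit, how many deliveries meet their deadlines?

By profit: C(d2,85), J(d1,74), I(d1,73), A(d4,69), H(d2,63), B(d2,59), F(d2,54), E(d4,52), G(d1,24), D(d3,10)
C→slot 2; J→slot 1; I skipped; A→slot 4; H skipped; B skipped; F skipped; E→slot 3; G skipped; D skipped.
4 of 10 scheduled.

4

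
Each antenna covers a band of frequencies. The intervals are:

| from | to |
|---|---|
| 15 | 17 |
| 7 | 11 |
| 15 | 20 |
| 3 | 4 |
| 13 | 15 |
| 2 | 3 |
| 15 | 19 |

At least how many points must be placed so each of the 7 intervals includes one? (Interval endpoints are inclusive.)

Process intervals by earliest right end; each time one isn't hit yet, stab at its right endpoint.
By right end: [2,3]  [3,4]  [7,11]  [13,15]  [15,17]  [15,19]  [15,20]
[2,3] uncovered → point at 3; [7,11] uncovered → point at 11; [13,15] uncovered → point at 15.
Points: 3, 11, 15 (3 total).

3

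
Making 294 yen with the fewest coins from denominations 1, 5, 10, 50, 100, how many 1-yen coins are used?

4

294 = 2×100 + 1×50 + 4×10 + 4×1
Count of 1: 4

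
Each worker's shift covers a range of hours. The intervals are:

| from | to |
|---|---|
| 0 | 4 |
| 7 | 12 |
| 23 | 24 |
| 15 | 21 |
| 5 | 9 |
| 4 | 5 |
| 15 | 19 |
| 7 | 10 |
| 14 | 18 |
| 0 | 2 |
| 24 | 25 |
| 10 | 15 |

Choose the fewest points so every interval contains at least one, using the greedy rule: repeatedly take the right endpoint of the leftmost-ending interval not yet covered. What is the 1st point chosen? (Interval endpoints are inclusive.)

2

Sort by right endpoint; whenever an interval is uncovered, place a point at its right end.
Sorted: [0,2] [0,4] [4,5] [5,9] [7,10] [7,12] [10,15] [14,18] [15,19] [15,21] [23,24] [24,25]
{[0,2],[0,4]} hit by 2; {[4,5],[5,9]} hit by 5; {[7,10],[7,12],[10,15]} hit by 10; {[14,18],[15,19],[15,21]} hit by 18; {[23,24],[24,25]} hit by 24.
Points: 2, 5, 10, 18, 24 (5 total).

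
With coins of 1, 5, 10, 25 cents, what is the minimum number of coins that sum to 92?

7

Greedy: take as many of the largest coin as possible, then repeat with the remainder.
92 − 3×25→17 − 1×10→7 − 1×5→2 − 2×1→0
Total coins = 3 + 1 + 1 + 2 = 7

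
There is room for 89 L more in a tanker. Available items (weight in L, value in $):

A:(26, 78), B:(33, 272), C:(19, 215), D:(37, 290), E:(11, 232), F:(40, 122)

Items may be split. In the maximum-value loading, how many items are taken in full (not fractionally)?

3

Sort by value per unit weight and fill in that order.
Order: E (232/11=21.09) > C (215/19=11.32) > B (272/33=8.24) > D (290/37=7.84) > F (122/40=3.05) > A (78/26=3.00)
Fill: take E (11 @ 232) → take C (19 @ 215) → take B (33 @ 272) → take 26/37 of D → 203.78; 89/89 used.
3 item(s) taken whole; one partial (take 26/37 of D).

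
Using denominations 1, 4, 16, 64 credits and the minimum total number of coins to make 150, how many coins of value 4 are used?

150 = 2×64 + 1×16 + 1×4 + 2×1
Count of 4: 1

1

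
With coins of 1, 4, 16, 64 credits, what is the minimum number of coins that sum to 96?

3

Use the largest denomination that fits, subtract, and repeat.
96 − 1×64→32 − 2×16→0
Total coins = 1 + 2 = 3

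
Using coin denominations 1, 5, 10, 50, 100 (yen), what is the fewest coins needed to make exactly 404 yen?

8

Greedy: take as many of the largest coin as possible, then repeat with the remainder.
404 − 4×100→4 − 4×1→0
Total coins = 4 + 4 = 8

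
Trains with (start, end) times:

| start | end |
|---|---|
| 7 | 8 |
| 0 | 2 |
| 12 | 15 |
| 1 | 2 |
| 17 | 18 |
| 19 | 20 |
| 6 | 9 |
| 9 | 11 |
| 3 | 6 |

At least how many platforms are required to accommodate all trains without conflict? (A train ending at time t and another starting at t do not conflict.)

starts: [0, 1, 3, 6, 7, 9, 12, 17, 19]
ends:   [2, 2, 6, 8, 9, 11, 15, 18, 20]
s0→1 s1→2  — peak 2.

2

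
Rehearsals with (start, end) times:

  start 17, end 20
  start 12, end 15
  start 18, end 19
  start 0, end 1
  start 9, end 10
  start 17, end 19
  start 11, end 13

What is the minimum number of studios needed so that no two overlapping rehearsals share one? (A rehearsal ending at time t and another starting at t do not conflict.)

Events (time:±→running): 0:+→1 1:-→0 9:+→1 10:-→0 11:+→1 12:+→2 13:-→1 15:-→0 17:+→1 17:+→2 18:+→3 … peak 3.

3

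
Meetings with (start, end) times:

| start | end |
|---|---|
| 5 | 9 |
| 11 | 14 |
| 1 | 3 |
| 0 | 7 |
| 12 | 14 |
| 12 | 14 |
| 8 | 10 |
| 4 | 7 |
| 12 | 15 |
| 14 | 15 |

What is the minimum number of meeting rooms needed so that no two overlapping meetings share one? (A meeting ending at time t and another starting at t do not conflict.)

4

The answer is the maximum number of intervals overlapping at any instant.
Events (time:±→running): 0:+→1 1:+→2 3:-→1 4:+→2 5:+→3 7:-→2 7:-→1 8:+→2 9:-→1 10:-→0 11:+→1 12:+→2 12:+→3 12:+→4 … peak 4.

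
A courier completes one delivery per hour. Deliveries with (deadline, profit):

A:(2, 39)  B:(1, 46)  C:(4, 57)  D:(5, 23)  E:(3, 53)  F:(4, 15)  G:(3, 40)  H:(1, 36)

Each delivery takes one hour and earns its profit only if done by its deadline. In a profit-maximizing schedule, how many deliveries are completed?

5

Profit order: C=57 E=53 B=46 G=40 A=39 H=36 D=23 F=15
Assign: C→slot 4, E→slot 3, B→slot 1, G→slot 2, A skipped, H skipped, D→slot 5, F skipped.
Slots: [1:B] [2:G] [3:E] [4:C] [5:D]
5 of 8 scheduled.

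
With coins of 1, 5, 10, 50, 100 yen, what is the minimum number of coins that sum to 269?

269 − 2×100→69 − 1×50→19 − 1×10→9 − 1×5→4 − 4×1→0
Total coins = 2 + 1 + 1 + 1 + 4 = 9

9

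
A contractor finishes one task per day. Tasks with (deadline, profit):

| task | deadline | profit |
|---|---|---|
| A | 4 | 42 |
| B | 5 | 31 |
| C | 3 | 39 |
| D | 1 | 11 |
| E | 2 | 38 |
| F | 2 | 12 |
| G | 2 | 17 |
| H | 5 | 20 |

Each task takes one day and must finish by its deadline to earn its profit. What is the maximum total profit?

170

Sort by profit descending; place each in the latest free slot ≤ its deadline.
Profit order: A=42 C=39 E=38 B=31 H=20 G=17 F=12 D=11
Assign: A→slot 4, C→slot 3, E→slot 2, B→slot 5, H→slot 1, G skipped, F skipped, D skipped.
Slots: [1:H] [2:E] [3:C] [4:A] [5:B]
Profit = 20 + 38 + 39 + 42 + 31 = 170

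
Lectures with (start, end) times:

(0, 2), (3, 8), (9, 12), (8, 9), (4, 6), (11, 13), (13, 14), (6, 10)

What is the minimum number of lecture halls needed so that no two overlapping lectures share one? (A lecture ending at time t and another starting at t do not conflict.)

2

Events (time:±→running): 0:+→1 2:-→0 3:+→1 4:+→2 … peak 2.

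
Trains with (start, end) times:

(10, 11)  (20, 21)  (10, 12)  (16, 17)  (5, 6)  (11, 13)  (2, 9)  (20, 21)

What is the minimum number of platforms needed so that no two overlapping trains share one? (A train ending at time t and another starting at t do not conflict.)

2

starts: [2, 5, 10, 10, 11, 16, 20, 20]
ends:   [6, 9, 11, 12, 13, 17, 21, 21]
s2→1 s5→2  — peak 2.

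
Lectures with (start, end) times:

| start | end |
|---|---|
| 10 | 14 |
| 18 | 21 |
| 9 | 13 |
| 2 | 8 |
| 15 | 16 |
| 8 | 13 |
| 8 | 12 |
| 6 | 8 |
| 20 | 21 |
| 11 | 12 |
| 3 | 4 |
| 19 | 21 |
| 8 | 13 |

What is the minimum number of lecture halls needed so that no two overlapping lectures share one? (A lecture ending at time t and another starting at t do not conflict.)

The answer is the maximum number of intervals overlapping at any instant.
Events (time:±→running): 2:+→1 3:+→2 4:-→1 6:+→2 8:-→1 8:-→0 8:+→1 8:+→2 8:+→3 9:+→4 10:+→5 11:+→6 … peak 6.

6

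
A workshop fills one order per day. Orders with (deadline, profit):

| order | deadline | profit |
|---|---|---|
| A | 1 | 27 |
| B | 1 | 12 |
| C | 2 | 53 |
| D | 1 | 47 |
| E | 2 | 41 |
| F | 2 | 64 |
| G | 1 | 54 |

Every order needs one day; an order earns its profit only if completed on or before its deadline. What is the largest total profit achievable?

Sort by profit descending; place each in the latest free slot ≤ its deadline.
By profit: F(d2,64), G(d1,54), C(d2,53), D(d1,47), E(d2,41), A(d1,27), B(d1,12)
F→slot 2; G→slot 1; C skipped; D skipped; E skipped; A skipped; B skipped.
Profit = 54 + 64 = 118

118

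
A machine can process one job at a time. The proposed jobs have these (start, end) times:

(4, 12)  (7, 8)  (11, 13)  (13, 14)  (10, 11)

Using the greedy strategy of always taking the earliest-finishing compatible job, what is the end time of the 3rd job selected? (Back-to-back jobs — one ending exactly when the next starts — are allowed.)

13

Greedy by earliest finish: after sorting by end time, pick each interval compatible with the last pick.
Sorted by end: (7,8)  (10,11)  (4,12)  (11,13)  (13,14)
take (7,8); take (10,11); take (11,13); take (13,14).
Selected: (7,8) (10,11) (11,13) (13,14)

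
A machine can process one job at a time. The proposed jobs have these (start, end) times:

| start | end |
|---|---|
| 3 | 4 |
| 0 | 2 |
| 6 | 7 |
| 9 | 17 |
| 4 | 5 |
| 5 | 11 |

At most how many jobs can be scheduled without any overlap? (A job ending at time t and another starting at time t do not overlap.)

5

Sort by end time and greedily take each interval whose start is ≥ the last chosen end.
Sorted by end: (0,2)  (3,4)  (4,5)  (6,7)  (5,11)  (9,17)
take (0,2); take (3,4); take (4,5); take (6,7); take (9,17).
Selected 5 jobs.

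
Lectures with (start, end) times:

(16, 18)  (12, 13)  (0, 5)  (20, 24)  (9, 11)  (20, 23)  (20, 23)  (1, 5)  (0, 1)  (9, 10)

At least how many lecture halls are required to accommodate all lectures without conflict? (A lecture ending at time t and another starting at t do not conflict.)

Count concurrent intervals with a sweep; the peak is the room count.
Events (time:±→running): 0:+→1 0:+→2 1:-→1 1:+→2 5:-→1 5:-→0 9:+→1 9:+→2 10:-→1 11:-→0 12:+→1 13:-→0 16:+→1 18:-→0 20:+→1 20:+→2 20:+→3 … peak 3.

3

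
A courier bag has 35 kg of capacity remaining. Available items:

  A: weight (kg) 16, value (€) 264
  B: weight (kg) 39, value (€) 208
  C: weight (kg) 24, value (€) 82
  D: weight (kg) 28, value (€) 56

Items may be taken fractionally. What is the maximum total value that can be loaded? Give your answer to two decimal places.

365.33

Sort by value per unit weight and fill in that order.
Ratios (sorted): A 16.50, B 5.33, C 3.42, D 2.00
take A (16 @ 264); take 19/39 of B → 101.33. Capacity used 35/35.
Total value = 365.33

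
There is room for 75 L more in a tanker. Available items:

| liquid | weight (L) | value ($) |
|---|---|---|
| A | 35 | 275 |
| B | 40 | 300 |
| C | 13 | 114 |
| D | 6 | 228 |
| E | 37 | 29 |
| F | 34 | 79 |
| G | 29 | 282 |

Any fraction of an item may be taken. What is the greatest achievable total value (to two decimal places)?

836.14

Sort by value per unit weight and fill in that order.
Order: D (228/6=38.00) > G (282/29=9.72) > C (114/13=8.77) > A (275/35=7.86) > B (300/40=7.50) > F (79/34=2.32) > E (29/37=0.78)
Fill: take D (6 @ 228) → take G (29 @ 282) → take C (13 @ 114) → take 27/35 of A → 212.14; 75/75 used.
Total value = 836.14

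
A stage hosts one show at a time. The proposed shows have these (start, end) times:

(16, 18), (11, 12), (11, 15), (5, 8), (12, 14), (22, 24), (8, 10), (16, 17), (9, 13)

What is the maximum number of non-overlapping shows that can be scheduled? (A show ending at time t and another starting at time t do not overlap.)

By end time: (5,8), (8,10), (11,12), (9,13), (12,14), (11,15), (16,17), (16,18), (22,24).
Pick (5,8); next start ≥ 8 → (8,10); next start ≥ 10 → (11,12); next start ≥ 12 → (12,14); next start ≥ 14 → (16,17); next start ≥ 17 → (22,24).
Selected 6 shows.

6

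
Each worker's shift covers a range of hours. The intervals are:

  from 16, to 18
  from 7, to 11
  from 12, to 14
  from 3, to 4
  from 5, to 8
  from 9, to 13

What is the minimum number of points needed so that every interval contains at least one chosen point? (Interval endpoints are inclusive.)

4

Process intervals by earliest right end; each time one isn't hit yet, stab at its right endpoint.
By right end: [3,4]  [5,8]  [7,11]  [9,13]  [12,14]  [16,18]
[3,4] uncovered → point at 4; [5,8] uncovered → point at 8; [9,13] uncovered → point at 13; [16,18] uncovered → point at 18.
Points: 4, 8, 13, 18 (4 total).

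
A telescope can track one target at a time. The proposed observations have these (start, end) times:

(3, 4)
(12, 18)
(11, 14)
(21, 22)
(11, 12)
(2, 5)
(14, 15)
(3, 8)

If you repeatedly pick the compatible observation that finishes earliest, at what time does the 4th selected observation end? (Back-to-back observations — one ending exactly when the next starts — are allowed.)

Order by finish time; keep every interval that doesn't clash with the previous kept one.
By end time: (3,4), (2,5), (3,8), (11,12), (11,14), (14,15), (12,18), (21,22).
Pick (3,4); next start ≥ 4 → (11,12); next start ≥ 12 → (14,15); next start ≥ 15 → (21,22).
Selected: (3,4) (11,12) (14,15) (21,22)

22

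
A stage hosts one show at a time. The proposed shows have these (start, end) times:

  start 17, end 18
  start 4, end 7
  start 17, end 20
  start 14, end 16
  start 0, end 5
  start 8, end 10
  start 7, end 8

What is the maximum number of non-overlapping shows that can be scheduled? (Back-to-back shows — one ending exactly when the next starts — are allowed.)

5

Sorted by end: (0,5)  (4,7)  (7,8)  (8,10)  (14,16)  (17,18)  (17,20)
take (0,5); take (7,8); take (8,10); take (14,16); take (17,18); skip (17,20).
Selected 5 shows.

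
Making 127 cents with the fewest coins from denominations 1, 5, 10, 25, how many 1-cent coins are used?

127 = 5×25 + 2×1
Count of 1: 2

2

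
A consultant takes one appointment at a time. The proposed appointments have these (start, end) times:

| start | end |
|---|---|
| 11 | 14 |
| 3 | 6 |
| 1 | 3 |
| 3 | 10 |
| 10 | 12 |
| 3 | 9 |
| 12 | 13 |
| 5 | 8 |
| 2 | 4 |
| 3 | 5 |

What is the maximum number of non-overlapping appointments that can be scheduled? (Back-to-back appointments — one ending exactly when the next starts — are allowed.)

5

Greedy by earliest finish: after sorting by end time, pick each interval compatible with the last pick.
By end time: (1,3), (2,4), (3,5), (3,6), (5,8), (3,9), (3,10), (10,12), (12,13), (11,14).
Pick (1,3); next start ≥ 3 → (3,5); next start ≥ 5 → (5,8); next start ≥ 8 → (10,12); next start ≥ 12 → (12,13).
Selected 5 appointments.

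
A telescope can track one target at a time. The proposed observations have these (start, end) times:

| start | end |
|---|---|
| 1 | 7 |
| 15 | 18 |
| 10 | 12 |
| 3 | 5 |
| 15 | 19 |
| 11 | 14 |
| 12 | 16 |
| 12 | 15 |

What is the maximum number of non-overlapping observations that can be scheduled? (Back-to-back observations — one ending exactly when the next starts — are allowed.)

By end time: (3,5), (1,7), (10,12), (11,14), (12,15), (12,16), (15,18), (15,19).
Pick (3,5); next start ≥ 5 → (10,12); next start ≥ 12 → (12,15); next start ≥ 15 → (15,18).
Selected 4 observations.

4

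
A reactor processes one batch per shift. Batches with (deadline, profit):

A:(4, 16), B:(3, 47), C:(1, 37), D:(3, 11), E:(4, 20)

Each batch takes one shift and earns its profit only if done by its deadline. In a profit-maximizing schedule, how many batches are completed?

4

Take jobs in profit order; each goes to the latest open slot no later than its deadline.
Profit order: B=47 C=37 E=20 A=16 D=11
Assign: B→slot 3, C→slot 1, E→slot 4, A→slot 2, D skipped.
Slots: [1:C] [2:A] [3:B] [4:E]
4 of 5 scheduled.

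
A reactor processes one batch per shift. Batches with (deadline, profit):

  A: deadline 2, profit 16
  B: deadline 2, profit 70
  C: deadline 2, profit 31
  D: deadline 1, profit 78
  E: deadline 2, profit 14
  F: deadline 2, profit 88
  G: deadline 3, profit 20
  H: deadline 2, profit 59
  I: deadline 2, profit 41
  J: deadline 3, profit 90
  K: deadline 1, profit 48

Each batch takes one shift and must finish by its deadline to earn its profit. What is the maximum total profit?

256

Sort by profit descending; place each in the latest free slot ≤ its deadline.
Profit order: J=90 F=88 D=78 B=70 H=59 K=48 I=41 C=31 G=20 A=16 E=14
Assign: J→slot 3, F→slot 2, D→slot 1, B skipped, H skipped, K skipped, I skipped, C skipped, G skipped, A skipped, E skipped.
Slots: [1:D] [2:F] [3:J]
Profit = 78 + 88 + 90 = 256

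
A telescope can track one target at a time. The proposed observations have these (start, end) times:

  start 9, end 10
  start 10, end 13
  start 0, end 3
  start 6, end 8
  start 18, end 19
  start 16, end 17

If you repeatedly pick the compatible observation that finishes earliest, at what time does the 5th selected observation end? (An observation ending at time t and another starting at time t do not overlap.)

17

Order by finish time; keep every interval that doesn't clash with the previous kept one.
By end time: (0,3), (6,8), (9,10), (10,13), (16,17), (18,19).
Pick (0,3); next start ≥ 3 → (6,8); next start ≥ 8 → (9,10); next start ≥ 10 → (10,13); next start ≥ 13 → (16,17); next start ≥ 17 → (18,19).
Selected: (0,3) (6,8) (9,10) (10,13) (16,17) (18,19)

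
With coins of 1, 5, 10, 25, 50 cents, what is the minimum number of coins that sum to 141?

Greedy: take as many of the largest coin as possible, then repeat with the remainder.
141 = 2×50 + 1×25 + 1×10 + 1×5 + 1×1
Total coins = 2 + 1 + 1 + 1 + 1 = 6

6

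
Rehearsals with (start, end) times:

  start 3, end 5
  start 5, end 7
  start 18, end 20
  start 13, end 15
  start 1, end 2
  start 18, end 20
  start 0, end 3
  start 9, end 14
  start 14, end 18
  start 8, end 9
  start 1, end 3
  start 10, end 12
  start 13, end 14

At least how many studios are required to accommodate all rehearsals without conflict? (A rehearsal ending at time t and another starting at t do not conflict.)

starts: [0, 1, 1, 3, 5, 8, 9, 10, 13, 13, 14, 18, 18]
ends:   [2, 3, 3, 5, 7, 9, 12, 14, 14, 15, 18, 20, 20]
s0→1 s1→2 s1→3  — peak 3.

3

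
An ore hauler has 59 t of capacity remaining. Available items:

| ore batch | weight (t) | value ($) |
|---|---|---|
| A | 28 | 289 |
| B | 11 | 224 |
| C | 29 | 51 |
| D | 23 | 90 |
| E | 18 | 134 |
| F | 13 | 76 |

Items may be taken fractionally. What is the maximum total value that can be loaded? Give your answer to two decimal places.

Greedy by value/weight ratio, highest first.
Ratios (sorted): B 20.36, A 10.32, E 7.44, F 5.85, D 3.91, C 1.76
take B (11 @ 224); take A (28 @ 289); take E (18 @ 134); take 2/13 of F → 11.69. Capacity used 59/59.
Total value = 658.69

658.69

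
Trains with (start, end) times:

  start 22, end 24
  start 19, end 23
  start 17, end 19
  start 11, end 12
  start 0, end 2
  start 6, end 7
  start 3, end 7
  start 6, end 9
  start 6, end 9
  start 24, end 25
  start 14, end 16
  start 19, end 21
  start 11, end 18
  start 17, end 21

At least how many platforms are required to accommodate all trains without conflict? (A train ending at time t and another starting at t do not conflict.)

Events (time:±→running): 0:+→1 2:-→0 3:+→1 6:+→2 6:+→3 6:+→4 … peak 4.

4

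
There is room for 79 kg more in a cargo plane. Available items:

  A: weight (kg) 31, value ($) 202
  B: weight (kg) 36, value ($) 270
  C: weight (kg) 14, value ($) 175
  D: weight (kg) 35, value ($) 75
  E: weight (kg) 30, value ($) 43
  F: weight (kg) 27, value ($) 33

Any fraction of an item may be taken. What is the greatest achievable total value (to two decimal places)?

Greedy by value/weight ratio, highest first.
Order: C (175/14=12.50) > B (270/36=7.50) > A (202/31=6.52) > D (75/35=2.14) > E (43/30=1.43) > F (33/27=1.22)
Fill: take C (14 @ 175) → take B (36 @ 270) → take 29/31 of A → 188.97; 79/79 used.
Total value = 633.97

633.97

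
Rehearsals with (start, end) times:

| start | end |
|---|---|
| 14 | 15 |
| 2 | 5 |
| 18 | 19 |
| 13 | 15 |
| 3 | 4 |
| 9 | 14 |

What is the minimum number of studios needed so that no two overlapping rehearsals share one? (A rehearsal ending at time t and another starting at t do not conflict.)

2

Events (time:±→running): 2:+→1 3:+→2 … peak 2.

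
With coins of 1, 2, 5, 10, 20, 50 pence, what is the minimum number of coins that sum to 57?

57 − 1×50→7 − 1×5→2 − 1×2→0
Total coins = 1 + 1 + 1 = 3

3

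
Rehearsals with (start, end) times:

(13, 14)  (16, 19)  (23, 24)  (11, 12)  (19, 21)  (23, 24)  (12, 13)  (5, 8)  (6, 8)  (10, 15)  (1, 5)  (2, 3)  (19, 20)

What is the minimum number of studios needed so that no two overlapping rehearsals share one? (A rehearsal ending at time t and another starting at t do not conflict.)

starts: [1, 2, 5, 6, 10, 11, 12, 13, 16, 19, 19, 23, 23]
ends:   [3, 5, 8, 8, 12, 13, 14, 15, 19, 20, 21, 24, 24]
s1→1 s2→2  — peak 2.

2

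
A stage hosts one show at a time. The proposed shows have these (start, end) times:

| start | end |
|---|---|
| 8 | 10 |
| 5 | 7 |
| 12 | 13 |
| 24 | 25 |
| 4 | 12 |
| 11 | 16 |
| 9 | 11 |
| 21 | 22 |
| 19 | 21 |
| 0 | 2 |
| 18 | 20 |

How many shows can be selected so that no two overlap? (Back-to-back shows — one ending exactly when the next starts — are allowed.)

Order by finish time; keep every interval that doesn't clash with the previous kept one.
Sorted by end: (0,2)  (5,7)  (8,10)  (9,11)  (4,12)  (12,13)  (11,16)  (18,20)  (19,21)  (21,22)  (24,25)
take (0,2); take (5,7); take (8,10); skip (4,12); take (12,13); skip (11,16); take (18,20); take (21,22); take (24,25).
Selected 7 shows.

7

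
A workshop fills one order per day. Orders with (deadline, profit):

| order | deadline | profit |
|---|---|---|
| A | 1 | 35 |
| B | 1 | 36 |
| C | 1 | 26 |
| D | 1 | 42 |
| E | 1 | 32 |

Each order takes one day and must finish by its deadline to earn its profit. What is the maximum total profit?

Take jobs in profit order; each goes to the latest open slot no later than its deadline.
By profit: D(d1,42), B(d1,36), A(d1,35), E(d1,32), C(d1,26)
D→slot 1; B skipped; A skipped; E skipped; C skipped.
Profit = 42 = 42

42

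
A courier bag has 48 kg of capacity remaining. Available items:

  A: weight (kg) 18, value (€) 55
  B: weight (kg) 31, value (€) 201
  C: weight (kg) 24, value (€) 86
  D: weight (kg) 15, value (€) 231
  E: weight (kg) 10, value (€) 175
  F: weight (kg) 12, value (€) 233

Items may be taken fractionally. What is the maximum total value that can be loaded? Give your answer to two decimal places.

Greedy by value/weight ratio, highest first.
Ratios (sorted): F 19.42, E 17.50, D 15.40, B 6.48, C 3.58, A 3.06
take F (12 @ 233); take E (10 @ 175); take D (15 @ 231); take 11/31 of B → 71.32. Capacity used 48/48.
Total value = 710.32

710.32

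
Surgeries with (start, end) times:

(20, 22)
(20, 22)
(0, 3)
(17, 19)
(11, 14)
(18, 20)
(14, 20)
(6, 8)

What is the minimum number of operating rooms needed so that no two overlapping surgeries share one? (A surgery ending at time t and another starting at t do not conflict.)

3

Events (time:±→running): 0:+→1 3:-→0 6:+→1 8:-→0 11:+→1 14:-→0 14:+→1 17:+→2 18:+→3 … peak 3.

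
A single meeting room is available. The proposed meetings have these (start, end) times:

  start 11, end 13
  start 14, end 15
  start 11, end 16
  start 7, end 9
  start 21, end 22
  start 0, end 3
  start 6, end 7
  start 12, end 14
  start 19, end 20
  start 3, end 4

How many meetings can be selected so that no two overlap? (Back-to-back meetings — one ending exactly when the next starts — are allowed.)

Greedy by earliest finish: after sorting by end time, pick each interval compatible with the last pick.
By end time: (0,3), (3,4), (6,7), (7,9), (11,13), (12,14), (14,15), (11,16), (19,20), (21,22).
Pick (0,3); next start ≥ 3 → (3,4); next start ≥ 4 → (6,7); next start ≥ 7 → (7,9); next start ≥ 9 → (11,13); next start ≥ 13 → (14,15); next start ≥ 15 → (19,20); next start ≥ 20 → (21,22).
Selected 8 meetings.

8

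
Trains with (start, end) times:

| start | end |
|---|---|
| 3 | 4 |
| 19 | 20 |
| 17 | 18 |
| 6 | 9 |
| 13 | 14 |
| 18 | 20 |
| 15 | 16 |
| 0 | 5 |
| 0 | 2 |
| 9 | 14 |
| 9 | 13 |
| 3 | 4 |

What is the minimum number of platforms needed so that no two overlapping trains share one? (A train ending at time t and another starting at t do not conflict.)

3

Events (time:±→running): 0:+→1 0:+→2 2:-→1 3:+→2 3:+→3 … peak 3.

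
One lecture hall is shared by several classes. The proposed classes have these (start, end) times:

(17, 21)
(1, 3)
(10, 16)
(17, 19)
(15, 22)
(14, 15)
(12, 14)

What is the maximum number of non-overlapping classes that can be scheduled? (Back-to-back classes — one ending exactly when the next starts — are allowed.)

4

Order by finish time; keep every interval that doesn't clash with the previous kept one.
Sorted by end: (1,3)  (12,14)  (14,15)  (10,16)  (17,19)  (17,21)  (15,22)
take (1,3); take (12,14); take (14,15); skip (10,16); take (17,19); skip (17,21).
Selected 4 classes.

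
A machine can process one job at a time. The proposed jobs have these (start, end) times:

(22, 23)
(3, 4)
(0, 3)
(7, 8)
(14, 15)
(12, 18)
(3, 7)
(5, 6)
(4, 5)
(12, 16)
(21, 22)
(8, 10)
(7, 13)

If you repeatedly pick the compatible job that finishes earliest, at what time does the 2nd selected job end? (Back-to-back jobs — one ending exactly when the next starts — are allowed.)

By end time: (0,3), (3,4), (4,5), (5,6), (3,7), (7,8), (8,10), (7,13), (14,15), (12,16), (12,18), (21,22), (22,23).
Pick (0,3); next start ≥ 3 → (3,4); next start ≥ 4 → (4,5); next start ≥ 5 → (5,6); next start ≥ 6 → (7,8); next start ≥ 8 → (8,10); next start ≥ 10 → (14,15); next start ≥ 15 → (21,22); next start ≥ 22 → (22,23).
Selected: (0,3) (3,4) (4,5) (5,6) (7,8) (8,10) (14,15) (21,22) (22,23)

4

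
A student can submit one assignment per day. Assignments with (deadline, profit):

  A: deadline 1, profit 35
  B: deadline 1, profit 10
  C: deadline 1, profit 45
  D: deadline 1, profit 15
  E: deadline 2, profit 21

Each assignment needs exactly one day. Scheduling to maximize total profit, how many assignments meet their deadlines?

2

Sort by profit descending; place each in the latest free slot ≤ its deadline.
By profit: C(d1,45), A(d1,35), E(d2,21), D(d1,15), B(d1,10)
C→slot 1; A skipped; E→slot 2; D skipped; B skipped.
2 of 5 scheduled.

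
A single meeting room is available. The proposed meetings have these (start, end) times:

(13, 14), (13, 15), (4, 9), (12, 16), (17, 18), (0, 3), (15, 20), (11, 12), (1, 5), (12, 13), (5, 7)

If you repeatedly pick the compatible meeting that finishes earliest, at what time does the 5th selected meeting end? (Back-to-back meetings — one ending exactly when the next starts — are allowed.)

Order by finish time; keep every interval that doesn't clash with the previous kept one.
Sorted by end: (0,3)  (1,5)  (5,7)  (4,9)  (11,12)  (12,13)  (13,14)  (13,15)  (12,16)  (17,18)  (15,20)
take (0,3); take (5,7); take (11,12); take (12,13); take (13,14); skip (12,16); take (17,18).
Selected: (0,3) (5,7) (11,12) (12,13) (13,14) (17,18)

14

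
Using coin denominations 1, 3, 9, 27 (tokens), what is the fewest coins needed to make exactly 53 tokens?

Greedy: take as many of the largest coin as possible, then repeat with the remainder.
53 = 1×27 + 2×9 + 2×3 + 2×1
Total coins = 1 + 2 + 2 + 2 = 7

7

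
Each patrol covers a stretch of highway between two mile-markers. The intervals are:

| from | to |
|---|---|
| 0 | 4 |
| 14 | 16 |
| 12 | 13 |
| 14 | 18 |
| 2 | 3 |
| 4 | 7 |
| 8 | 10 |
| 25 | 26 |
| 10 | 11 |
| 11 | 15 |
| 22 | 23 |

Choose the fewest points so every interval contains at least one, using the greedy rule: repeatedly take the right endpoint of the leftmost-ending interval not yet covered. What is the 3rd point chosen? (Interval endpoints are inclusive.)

10

Sort by right endpoint; whenever an interval is uncovered, place a point at its right end.
Sorted: [2,3] [0,4] [4,7] [8,10] [10,11] [12,13] [11,15] [14,16] [14,18] [22,23] [25,26]
{[2,3],[0,4]} hit by 3; {[4,7]} hit by 7; {[8,10],[10,11]} hit by 10; {[12,13],[11,15]} hit by 13; {[14,16],[14,18]} hit by 16; {[22,23]} hit by 23; {[25,26]} hit by 26.
Points: 3, 7, 10, 13, 16, 23, 26 (7 total).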